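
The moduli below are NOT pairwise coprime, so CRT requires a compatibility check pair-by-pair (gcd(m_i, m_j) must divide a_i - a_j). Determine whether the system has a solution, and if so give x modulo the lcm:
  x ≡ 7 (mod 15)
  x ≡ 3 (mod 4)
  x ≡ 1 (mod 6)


Moduli 15, 4, 6 are not pairwise coprime, so CRT works modulo lcm(m_i) when all pairwise compatibility conditions hold.
Pairwise compatibility: gcd(m_i, m_j) must divide a_i - a_j for every pair.
Merge one congruence at a time:
  Start: x ≡ 7 (mod 15).
  Combine with x ≡ 3 (mod 4): gcd(15, 4) = 1; 3 - 7 = -4, which IS divisible by 1, so compatible.
    Write x = 7 + 15·t and substitute into x ≡ 3 (mod 4): 15·t ≡ 3 − 7 = -4 (mod 4).
    Reduce coefficients mod 4: 3·t ≡ 0 (mod 4).
    The inverse of 3 mod 4 is 3 (since 3·3 = 9 = 2·4 + 1), so t ≡ 3·0 = 0 ≡ 0 (mod 4).
    Then x = 7 + 15·0 = 7, valid modulo lcm(15, 4) = 60: x ≡ 7 (mod 60).
  Combine with x ≡ 1 (mod 6): gcd(60, 6) = 6; 1 - 7 = -6, which IS divisible by 6, so compatible.
    Write x = 7 + 60·t and substitute into x ≡ 1 (mod 6): 60·t ≡ 1 − 7 = -6 (mod 6).
    Divide the congruence (and modulus) by g = 6: 10·t ≡ -1 (mod 1).
    Modulo 1 every t works; take t = 0.
    Then x = 7 + 60·0 = 7, valid modulo lcm(60, 6) = 60: x ≡ 7 (mod 60).
Verify: 7 mod 15 = 7, 7 mod 4 = 3, 7 mod 6 = 1.

x ≡ 7 (mod 60).


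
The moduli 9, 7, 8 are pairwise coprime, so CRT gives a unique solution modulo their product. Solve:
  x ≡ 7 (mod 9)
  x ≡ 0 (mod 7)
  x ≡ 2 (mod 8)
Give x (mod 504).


Moduli 9, 7, 8 are pairwise coprime; by CRT there is a unique solution modulo M = 9 · 7 · 8 = 504.
Solve pairwise, accumulating the modulus:
  Start with x ≡ 7 (mod 9).
  Combine with x ≡ 0 (mod 7): since gcd(9, 7) = 1, we get a unique residue mod 63.
    Write x = 7 + 9·t and substitute into x ≡ 0 (mod 7): 9·t ≡ 0 − 7 = -7 (mod 7).
    Reduce coefficients mod 7: 2·t ≡ 0 (mod 7).
    The inverse of 2 mod 7 is 4 (since 2·4 = 8 = 1·7 + 1), so t ≡ 4·0 = 0 ≡ 0 (mod 7).
    Then x = 7 + 9·0 = 7, valid modulo lcm(9, 7) = 63: x ≡ 7 (mod 63).
  Combine with x ≡ 2 (mod 8): since gcd(63, 8) = 1, we get a unique residue mod 504.
    Write x = 7 + 63·t and substitute into x ≡ 2 (mod 8): 63·t ≡ 2 − 7 = -5 (mod 8).
    Reduce coefficients mod 8: 7·t ≡ 3 (mod 8).
    The inverse of 7 mod 8 is 7 (since 7·7 = 49 = 6·8 + 1), so t ≡ 7·3 = 21 ≡ 5 (mod 8).
    Then x = 7 + 63·5 = 322, valid modulo lcm(63, 8) = 504: x ≡ 322 (mod 504).
Verify: 322 mod 9 = 7 ✓, 322 mod 7 = 0 ✓, 322 mod 8 = 2 ✓.

x ≡ 322 (mod 504).


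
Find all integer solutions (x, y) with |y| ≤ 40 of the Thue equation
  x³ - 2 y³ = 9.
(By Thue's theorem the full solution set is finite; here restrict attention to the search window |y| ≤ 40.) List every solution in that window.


The equation is x³ - 2y³ = 9. For fixed y, x³ = 2·y³ + 9, so a solution requires the RHS to be a perfect cube.
Strategy: iterate y from -40 to 40, compute RHS = 2·y³ + 9, and check whether it is a (positive or negative) perfect cube.
Check small values of y:
  y = 0: RHS = 9 is not a perfect cube.
  y = 1: RHS = 11 is not a perfect cube.
  y = -1: RHS = 7 is not a perfect cube.
  y = 2: RHS = 25 is not a perfect cube.
  y = -2: RHS = -7 is not a perfect cube.
  y = 3: RHS = 63 is not a perfect cube.
  y = -3: RHS = -45 is not a perfect cube.
Continuing the search up to |y| = 40 finds no solutions either.
No (x, y) in the scanned range satisfies the equation.

No integer solutions with |y| ≤ 40.


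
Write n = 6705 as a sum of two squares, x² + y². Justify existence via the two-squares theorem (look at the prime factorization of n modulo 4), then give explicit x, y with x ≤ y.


Step 1: Factor n = 6705 = 3^2 · 5 · 149.
Step 2: Check the mod-4 condition on each prime factor: 3 ≡ 3 (mod 4), exponent 2 (must be even); 5 ≡ 1 (mod 4), exponent 1; 149 ≡ 1 (mod 4), exponent 1.
All primes ≡ 3 (mod 4) appear to even exponent (or don't appear), so by the two-squares theorem n IS expressible as a sum of two squares.
Step 3: Build a representation. Group n = k² · m with k = 3 and m = 5 · 149 = 745 (a product of primes ≡ 1 (mod 4)); a representation of m scales to one of n via (k·x)² + (k·y)² = k²(x² + y²). Each prime p ≡ 1 (mod 4) is itself a sum of two squares; find a² by testing p − a² for a perfect square:
  5: 5 − 1² = 4 = 2² ⇒ 5 = 1² + 2².
  149: 149 − 1² = 148, 149 − 2² = 145, 149 − 3² = 140, 149 − 4² = 133, 149 − 5² = 124, 149 − 6² = 113, 149 − 7² = 100 = 10² ⇒ 149 = 7² + 10².
  Combine using the Brahmagupta–Fibonacci identity (a² + b²)(c² + d²) = (ac − bd)² + (ad + bc)² = (ac + bd)² + (ad − bc)²:
  5 · 149 = 745: from (1² + 2²)(7² + 10²), take (1·7 − 2·10, 1·10 + 2·7) = (7 − 20, 10 + 14) = (-13, 24); dropping signs (only squares matter) gives (13, 24); check 13² + 24² = 169 + 576 = 745 ✓.
  Scale by k = 3: (3·13, 3·24) = (39, 72).
Step 4: Order so x ≤ y and verify: 39² + 72² = 1521 + 5184 = 6705 = n. ✓

n = 6705 = 39² + 72² (one valid representation with x ≤ y).


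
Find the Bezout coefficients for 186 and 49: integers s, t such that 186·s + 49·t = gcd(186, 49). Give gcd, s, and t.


Euclidean algorithm on (186, 49) — divide until remainder is 0:
  186 = 3 · 49 + 39
  49 = 1 · 39 + 10
  39 = 3 · 10 + 9
  10 = 1 · 9 + 1
  9 = 9 · 1 + 0
gcd(186, 49) = 1.
Track Bezout coefficients alongside the remainders: start with r₀ = 186 = a·1 + b·0 (s = 1, t = 0) and r₁ = 49 = a·0 + b·1 (s = 0, t = 1); each new remainder r_{k+1} = r_{k-1} − q_k·r_k inherits s_{k+1} = s_{k-1} − q_k·s_k, t_{k+1} = t_{k-1} − q_k·t_k, so r_k = a·s_k + b·t_k at every step:
  q = 3: r = 39, s = 1 − 3·0 = 1, t = 0 − 3·1 = -3  (check: 186·1 + 49·(-3) = 39)
  q = 1: r = 10, s = 0 − 1·1 = -1, t = 1 − 1·(-3) = 4  (check: 186·(-1) + 49·4 = 10)
  q = 3: r = 9, s = 1 − 3·(-1) = 4, t = -3 − 3·4 = -15  (check: 186·4 + 49·(-15) = 9)
  q = 1: r = 1, s = -1 − 1·4 = -5, t = 4 − 1·(-15) = 19  (check: 186·(-5) + 49·19 = 1)
The row with r = 1 (the gcd) gives the Bezout coefficients s = -5, t = 19.
Result: 186 · (-5) + 49 · (19) = 1.

gcd(186, 49) = 1; s = -5, t = 19 (check: 186·(-5) + 49·19 = 1).


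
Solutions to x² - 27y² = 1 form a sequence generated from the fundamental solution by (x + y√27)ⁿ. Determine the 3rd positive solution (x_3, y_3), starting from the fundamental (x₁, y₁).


Step 1: Find the fundamental solution (x₁, y₁) of x² - 27y² = 1.
  Expand √27 as a continued fraction. a₀ = ⌊√27⌋ = 5; iterate m_{k+1} = d_k·a_k − m_k, d_{k+1} = (27 − m_{k+1}²)/d_k, a_{k+1} = ⌊(a₀ + m_{k+1})/d_{k+1}⌋ (starting m₀ = 0, d₀ = 1), with convergents p_k = a_k·p_{k-1} + p_{k-2}, q_k = a_k·q_{k-1} + q_{k-2} (p₋₁ = 1, q₋₁ = 0):
  k = 0: a₀ = 5; p₀/q₀ = 5/1; p₀² − 27·q₀² = 25 − 27 = -2.
  k = 1: m = 5, d = 2, a = ⌊(5 + 5)/2⌋ = 5; p/q = (5·5 + 1)/(5·1 + 0) = 26/5; p² − 27·q² = 676 − 675 = 1.
  The first convergent with p² − 27·q² = 1 gives the fundamental solution (x₁, y₁) = (26, 5).
Step 2: Apply the recurrence (x_{n+1}, y_{n+1}) = (x₁x_n + 27y₁y_n, x₁y_n + y₁x_n) repeatedly.
  From (x_1, y_1) = (26, 5): x_2 = 26·26 + 27·5·5 = 1351; y_2 = 26·5 + 5·26 = 260.
  From (x_2, y_2) = (1351, 260): x_3 = 26·1351 + 27·5·260 = 70226; y_3 = 26·260 + 5·1351 = 13515.
Step 3: Verify x_3² - 27·y_3² = 4931691076 - 4931691075 = 1 (should be 1). ✓

(x_1, y_1) = (26, 5); (x_3, y_3) = (70226, 13515).


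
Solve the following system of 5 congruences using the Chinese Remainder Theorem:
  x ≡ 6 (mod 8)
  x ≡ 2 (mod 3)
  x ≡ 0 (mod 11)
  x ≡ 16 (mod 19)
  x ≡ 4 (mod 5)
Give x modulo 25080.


Product of moduli M = 8 · 3 · 11 · 19 · 5 = 25080.
Merge one congruence at a time:
  Start: x ≡ 6 (mod 8).
  Combine with x ≡ 2 (mod 3); new modulus lcm = 24.
    Write x = 6 + 8·t and substitute into x ≡ 2 (mod 3): 8·t ≡ 2 − 6 = -4 (mod 3).
    Reduce coefficients mod 3: 2·t ≡ 2 (mod 3).
    The inverse of 2 mod 3 is 2 (since 2·2 = 4 = 1·3 + 1), so t ≡ 2·2 = 4 ≡ 1 (mod 3).
    Then x = 6 + 8·1 = 14, valid modulo lcm(8, 3) = 24: x ≡ 14 (mod 24).
  Combine with x ≡ 0 (mod 11); new modulus lcm = 264.
    Write x = 14 + 24·t and substitute into x ≡ 0 (mod 11): 24·t ≡ 0 − 14 = -14 (mod 11).
    Reduce coefficients mod 11: 2·t ≡ 8 (mod 11).
    The inverse of 2 mod 11 is 6 (since 2·6 = 12 = 1·11 + 1), so t ≡ 6·8 = 48 ≡ 4 (mod 11).
    Then x = 14 + 24·4 = 110, valid modulo lcm(24, 11) = 264: x ≡ 110 (mod 264).
  Combine with x ≡ 16 (mod 19); new modulus lcm = 5016.
    Write x = 110 + 264·t and substitute into x ≡ 16 (mod 19): 264·t ≡ 16 − 110 = -94 (mod 19).
    Reduce coefficients mod 19: 17·t ≡ 1 (mod 19).
    The inverse of 17 mod 19 is 9 (since 17·9 = 153 = 8·19 + 1), so t ≡ 9·1 = 9 ≡ 9 (mod 19).
    Then x = 110 + 264·9 = 2486, valid modulo lcm(264, 19) = 5016: x ≡ 2486 (mod 5016).
  Combine with x ≡ 4 (mod 5); new modulus lcm = 25080.
    Write x = 2486 + 5016·t and substitute into x ≡ 4 (mod 5): 5016·t ≡ 4 − 2486 = -2482 (mod 5).
    Reduce coefficients mod 5: 1·t ≡ 3 (mod 5).
    So t ≡ 3 (mod 5).
    Then x = 2486 + 5016·3 = 17534, valid modulo lcm(5016, 5) = 25080: x ≡ 17534 (mod 25080).
Verify against each original: 17534 mod 8 = 6, 17534 mod 3 = 2, 17534 mod 11 = 0, 17534 mod 19 = 16, 17534 mod 5 = 4.

x ≡ 17534 (mod 25080).


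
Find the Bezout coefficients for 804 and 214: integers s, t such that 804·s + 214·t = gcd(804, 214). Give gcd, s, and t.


Euclidean algorithm on (804, 214) — divide until remainder is 0:
  804 = 3 · 214 + 162
  214 = 1 · 162 + 52
  162 = 3 · 52 + 6
  52 = 8 · 6 + 4
  6 = 1 · 4 + 2
  4 = 2 · 2 + 0
gcd(804, 214) = 2.
Track Bezout coefficients alongside the remainders: start with r₀ = 804 = a·1 + b·0 (s = 1, t = 0) and r₁ = 214 = a·0 + b·1 (s = 0, t = 1); each new remainder r_{k+1} = r_{k-1} − q_k·r_k inherits s_{k+1} = s_{k-1} − q_k·s_k, t_{k+1} = t_{k-1} − q_k·t_k, so r_k = a·s_k + b·t_k at every step:
  q = 3: r = 162, s = 1 − 3·0 = 1, t = 0 − 3·1 = -3  (check: 804·1 + 214·(-3) = 162)
  q = 1: r = 52, s = 0 − 1·1 = -1, t = 1 − 1·(-3) = 4  (check: 804·(-1) + 214·4 = 52)
  q = 3: r = 6, s = 1 − 3·(-1) = 4, t = -3 − 3·4 = -15  (check: 804·4 + 214·(-15) = 6)
  q = 8: r = 4, s = -1 − 8·4 = -33, t = 4 − 8·(-15) = 124  (check: 804·(-33) + 214·124 = 4)
  q = 1: r = 2, s = 4 − 1·(-33) = 37, t = -15 − 1·124 = -139  (check: 804·37 + 214·(-139) = 2)
The row with r = 2 (the gcd) gives the Bezout coefficients s = 37, t = -139.
Result: 804 · (37) + 214 · (-139) = 2.

gcd(804, 214) = 2; s = 37, t = -139 (check: 804·37 + 214·(-139) = 2).


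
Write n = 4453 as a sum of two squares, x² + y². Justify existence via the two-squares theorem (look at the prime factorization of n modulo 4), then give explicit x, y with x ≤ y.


Step 1: Factor n = 4453 = 61 · 73.
Step 2: Check the mod-4 condition on each prime factor: 61 ≡ 1 (mod 4), exponent 1; 73 ≡ 1 (mod 4), exponent 1.
All primes ≡ 3 (mod 4) appear to even exponent (or don't appear), so by the two-squares theorem n IS expressible as a sum of two squares.
Step 3: Build a representation. Here n = 61 · 73 is a product of primes ≡ 1 (mod 4). Each prime p ≡ 1 (mod 4) is itself a sum of two squares; find a² by testing p − a² for a perfect square:
  61: 61 − 1² = 60, 61 − 2² = 57, 61 − 3² = 52, 61 − 4² = 45, 61 − 5² = 36 = 6² ⇒ 61 = 5² + 6².
  73: 73 − 1² = 72, 73 − 2² = 69, 73 − 3² = 64 = 8² ⇒ 73 = 3² + 8².
  Combine using the Brahmagupta–Fibonacci identity (a² + b²)(c² + d²) = (ac − bd)² + (ad + bc)² = (ac + bd)² + (ad − bc)²:
  61 · 73 = 4453: from (5² + 6²)(3² + 8²), take (5·3 − 6·8, 5·8 + 6·3) = (15 − 48, 40 + 18) = (-33, 58); dropping signs (only squares matter) gives (33, 58); check 33² + 58² = 1089 + 3364 = 4453 ✓.
Step 4: Order so x ≤ y and verify: 33² + 58² = 1089 + 3364 = 4453 = n. ✓

n = 4453 = 33² + 58² (one valid representation with x ≤ y).


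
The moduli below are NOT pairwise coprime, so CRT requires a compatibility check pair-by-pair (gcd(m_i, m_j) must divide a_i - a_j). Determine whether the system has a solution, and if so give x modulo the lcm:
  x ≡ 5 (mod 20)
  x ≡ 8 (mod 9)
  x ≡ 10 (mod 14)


Moduli 20, 9, 14 are not pairwise coprime, so CRT works modulo lcm(m_i) when all pairwise compatibility conditions hold.
Pairwise compatibility: gcd(m_i, m_j) must divide a_i - a_j for every pair.
Merge one congruence at a time:
  Start: x ≡ 5 (mod 20).
  Combine with x ≡ 8 (mod 9): gcd(20, 9) = 1; 8 - 5 = 3, which IS divisible by 1, so compatible.
    Write x = 5 + 20·t and substitute into x ≡ 8 (mod 9): 20·t ≡ 8 − 5 = 3 (mod 9).
    Reduce coefficients mod 9: 2·t ≡ 3 (mod 9).
    The inverse of 2 mod 9 is 5 (since 2·5 = 10 = 1·9 + 1), so t ≡ 5·3 = 15 ≡ 6 (mod 9).
    Then x = 5 + 20·6 = 125, valid modulo lcm(20, 9) = 180: x ≡ 125 (mod 180).
  Combine with x ≡ 10 (mod 14): gcd(180, 14) = 2, and 10 - 125 = -115 is NOT divisible by 2.
    ⇒ system is inconsistent (no integer solution).

No solution (the system is inconsistent).


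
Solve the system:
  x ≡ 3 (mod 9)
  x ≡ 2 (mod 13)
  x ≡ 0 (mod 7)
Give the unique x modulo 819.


Moduli 9, 13, 7 are pairwise coprime; by CRT there is a unique solution modulo M = 9 · 13 · 7 = 819.
Solve pairwise, accumulating the modulus:
  Start with x ≡ 3 (mod 9).
  Combine with x ≡ 2 (mod 13): since gcd(9, 13) = 1, we get a unique residue mod 117.
    Write x = 3 + 9·t and substitute into x ≡ 2 (mod 13): 9·t ≡ 2 − 3 = -1 (mod 13).
    Reduce coefficients mod 13: 9·t ≡ 12 (mod 13).
    The inverse of 9 mod 13 is 3 (since 9·3 = 27 = 2·13 + 1), so t ≡ 3·12 = 36 ≡ 10 (mod 13).
    Then x = 3 + 9·10 = 93, valid modulo lcm(9, 13) = 117: x ≡ 93 (mod 117).
  Combine with x ≡ 0 (mod 7): since gcd(117, 7) = 1, we get a unique residue mod 819.
    Write x = 93 + 117·t and substitute into x ≡ 0 (mod 7): 117·t ≡ 0 − 93 = -93 (mod 7).
    Reduce coefficients mod 7: 5·t ≡ 5 (mod 7).
    The inverse of 5 mod 7 is 3 (since 5·3 = 15 = 2·7 + 1), so t ≡ 3·5 = 15 ≡ 1 (mod 7).
    Then x = 93 + 117·1 = 210, valid modulo lcm(117, 7) = 819: x ≡ 210 (mod 819).
Verify: 210 mod 9 = 3 ✓, 210 mod 13 = 2 ✓, 210 mod 7 = 0 ✓.

x ≡ 210 (mod 819).


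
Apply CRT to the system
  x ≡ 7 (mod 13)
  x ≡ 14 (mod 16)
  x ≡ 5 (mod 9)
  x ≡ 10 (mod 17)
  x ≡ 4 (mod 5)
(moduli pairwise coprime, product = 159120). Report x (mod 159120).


Product of moduli M = 13 · 16 · 9 · 17 · 5 = 159120.
Merge one congruence at a time:
  Start: x ≡ 7 (mod 13).
  Combine with x ≡ 14 (mod 16); new modulus lcm = 208.
    Write x = 7 + 13·t and substitute into x ≡ 14 (mod 16): 13·t ≡ 14 − 7 = 7 (mod 16).
    The inverse of 13 mod 16 is 5 (since 13·5 = 65 = 4·16 + 1), so t ≡ 5·7 = 35 ≡ 3 (mod 16).
    Then x = 7 + 13·3 = 46, valid modulo lcm(13, 16) = 208: x ≡ 46 (mod 208).
  Combine with x ≡ 5 (mod 9); new modulus lcm = 1872.
    Write x = 46 + 208·t and substitute into x ≡ 5 (mod 9): 208·t ≡ 5 − 46 = -41 (mod 9).
    Reduce coefficients mod 9: 1·t ≡ 4 (mod 9).
    So t ≡ 4 (mod 9).
    Then x = 46 + 208·4 = 878, valid modulo lcm(208, 9) = 1872: x ≡ 878 (mod 1872).
  Combine with x ≡ 10 (mod 17); new modulus lcm = 31824.
    Write x = 878 + 1872·t and substitute into x ≡ 10 (mod 17): 1872·t ≡ 10 − 878 = -868 (mod 17).
    Reduce coefficients mod 17: 2·t ≡ 16 (mod 17).
    The inverse of 2 mod 17 is 9 (since 2·9 = 18 = 1·17 + 1), so t ≡ 9·16 = 144 ≡ 8 (mod 17).
    Then x = 878 + 1872·8 = 15854, valid modulo lcm(1872, 17) = 31824: x ≡ 15854 (mod 31824).
  Combine with x ≡ 4 (mod 5); new modulus lcm = 159120.
    Write x = 15854 + 31824·t and substitute into x ≡ 4 (mod 5): 31824·t ≡ 4 − 15854 = -15850 (mod 5).
    Reduce coefficients mod 5: 4·t ≡ 0 (mod 5).
    The inverse of 4 mod 5 is 4 (since 4·4 = 16 = 3·5 + 1), so t ≡ 4·0 = 0 ≡ 0 (mod 5).
    Then x = 15854 + 31824·0 = 15854, valid modulo lcm(31824, 5) = 159120: x ≡ 15854 (mod 159120).
Verify against each original: 15854 mod 13 = 7, 15854 mod 16 = 14, 15854 mod 9 = 5, 15854 mod 17 = 10, 15854 mod 5 = 4.

x ≡ 15854 (mod 159120).


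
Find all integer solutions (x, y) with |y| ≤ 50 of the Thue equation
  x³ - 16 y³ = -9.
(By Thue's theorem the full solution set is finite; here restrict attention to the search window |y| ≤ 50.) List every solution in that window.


The equation is x³ - 16y³ = -9. For fixed y, x³ = 16·y³ − 9, so a solution requires the RHS to be a perfect cube.
Strategy: iterate y from -50 to 50, compute RHS = 16·y³ − 9, and check whether it is a (positive or negative) perfect cube.
Check small values of y:
  y = 0: RHS = -9 is not a perfect cube.
  y = 1: RHS = 7 is not a perfect cube.
  y = -1: RHS = -25 is not a perfect cube.
  y = 2: RHS = 119 is not a perfect cube.
  y = -2: RHS = -137 is not a perfect cube.
  y = 3: RHS = 423 is not a perfect cube.
  y = -3: RHS = -441 is not a perfect cube.
Continuing the search up to |y| = 50 finds no solutions either.
No (x, y) in the scanned range satisfies the equation.

No integer solutions with |y| ≤ 50.


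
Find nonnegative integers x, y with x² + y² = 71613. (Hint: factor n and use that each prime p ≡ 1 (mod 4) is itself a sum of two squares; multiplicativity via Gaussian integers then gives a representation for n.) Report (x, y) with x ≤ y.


Step 1: Factor n = 71613 = 3^2 · 73 · 109.
Step 2: Check the mod-4 condition on each prime factor: 3 ≡ 3 (mod 4), exponent 2 (must be even); 73 ≡ 1 (mod 4), exponent 1; 109 ≡ 1 (mod 4), exponent 1.
All primes ≡ 3 (mod 4) appear to even exponent (or don't appear), so by the two-squares theorem n IS expressible as a sum of two squares.
Step 3: Build a representation. Group n = k² · m with k = 3 and m = 73 · 109 = 7957 (a product of primes ≡ 1 (mod 4)); a representation of m scales to one of n via (k·x)² + (k·y)² = k²(x² + y²). Each prime p ≡ 1 (mod 4) is itself a sum of two squares; find a² by testing p − a² for a perfect square:
  73: 73 − 1² = 72, 73 − 2² = 69, 73 − 3² = 64 = 8² ⇒ 73 = 3² + 8².
  109: 109 − 1² = 108, 109 − 2² = 105, 109 − 3² = 100 = 10² ⇒ 109 = 3² + 10².
  Combine using the Brahmagupta–Fibonacci identity (a² + b²)(c² + d²) = (ac − bd)² + (ad + bc)² = (ac + bd)² + (ad − bc)²:
  73 · 109 = 7957: from (3² + 8²)(3² + 10²), take (3·3 − 8·10, 3·10 + 8·3) = (9 − 80, 30 + 24) = (-71, 54); dropping signs (only squares matter) gives (71, 54); check 71² + 54² = 5041 + 2916 = 7957 ✓.
  Scale by k = 3: (3·71, 3·54) = (213, 162).
Step 4: Order so x ≤ y and verify: 162² + 213² = 26244 + 45369 = 71613 = n. ✓

n = 71613 = 162² + 213² (one valid representation with x ≤ y).


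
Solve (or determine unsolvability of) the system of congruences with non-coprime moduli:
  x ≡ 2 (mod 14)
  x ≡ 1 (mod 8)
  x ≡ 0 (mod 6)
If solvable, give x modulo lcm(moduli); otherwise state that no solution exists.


Moduli 14, 8, 6 are not pairwise coprime, so CRT works modulo lcm(m_i) when all pairwise compatibility conditions hold.
Pairwise compatibility: gcd(m_i, m_j) must divide a_i - a_j for every pair.
Merge one congruence at a time:
  Start: x ≡ 2 (mod 14).
  Combine with x ≡ 1 (mod 8): gcd(14, 8) = 2, and 1 - 2 = -1 is NOT divisible by 2.
    ⇒ system is inconsistent (no integer solution).

No solution (the system is inconsistent).


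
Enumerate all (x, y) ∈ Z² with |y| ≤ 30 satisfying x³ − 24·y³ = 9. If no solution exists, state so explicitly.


The equation is x³ - 24y³ = 9. For fixed y, x³ = 24·y³ + 9, so a solution requires the RHS to be a perfect cube.
Strategy: iterate y from -30 to 30, compute RHS = 24·y³ + 9, and check whether it is a (positive or negative) perfect cube.
Check small values of y:
  y = 0: RHS = 9 is not a perfect cube.
  y = 1: RHS = 33 is not a perfect cube.
  y = -1: RHS = -15 is not a perfect cube.
  y = 2: RHS = 201 is not a perfect cube.
  y = -2: RHS = -183 is not a perfect cube.
  y = 3: RHS = 657 is not a perfect cube.
  y = -3: RHS = -639 is not a perfect cube.
Continuing the search up to |y| = 30 finds no solutions either.
No (x, y) in the scanned range satisfies the equation.

No integer solutions with |y| ≤ 30.


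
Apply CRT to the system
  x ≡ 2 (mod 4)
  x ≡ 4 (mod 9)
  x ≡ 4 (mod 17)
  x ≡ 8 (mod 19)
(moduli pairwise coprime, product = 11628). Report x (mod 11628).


Product of moduli M = 4 · 9 · 17 · 19 = 11628.
Merge one congruence at a time:
  Start: x ≡ 2 (mod 4).
  Combine with x ≡ 4 (mod 9); new modulus lcm = 36.
    Write x = 2 + 4·t and substitute into x ≡ 4 (mod 9): 4·t ≡ 4 − 2 = 2 (mod 9).
    The inverse of 4 mod 9 is 7 (since 4·7 = 28 = 3·9 + 1), so t ≡ 7·2 = 14 ≡ 5 (mod 9).
    Then x = 2 + 4·5 = 22, valid modulo lcm(4, 9) = 36: x ≡ 22 (mod 36).
  Combine with x ≡ 4 (mod 17); new modulus lcm = 612.
    Write x = 22 + 36·t and substitute into x ≡ 4 (mod 17): 36·t ≡ 4 − 22 = -18 (mod 17).
    Reduce coefficients mod 17: 2·t ≡ 16 (mod 17).
    The inverse of 2 mod 17 is 9 (since 2·9 = 18 = 1·17 + 1), so t ≡ 9·16 = 144 ≡ 8 (mod 17).
    Then x = 22 + 36·8 = 310, valid modulo lcm(36, 17) = 612: x ≡ 310 (mod 612).
  Combine with x ≡ 8 (mod 19); new modulus lcm = 11628.
    Write x = 310 + 612·t and substitute into x ≡ 8 (mod 19): 612·t ≡ 8 − 310 = -302 (mod 19).
    Reduce coefficients mod 19: 4·t ≡ 2 (mod 19).
    The inverse of 4 mod 19 is 5 (since 4·5 = 20 = 1·19 + 1), so t ≡ 5·2 = 10 ≡ 10 (mod 19).
    Then x = 310 + 612·10 = 6430, valid modulo lcm(612, 19) = 11628: x ≡ 6430 (mod 11628).
Verify against each original: 6430 mod 4 = 2, 6430 mod 9 = 4, 6430 mod 17 = 4, 6430 mod 19 = 8.

x ≡ 6430 (mod 11628).


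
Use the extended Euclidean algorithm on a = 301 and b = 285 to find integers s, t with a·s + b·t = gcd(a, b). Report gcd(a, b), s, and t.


Euclidean algorithm on (301, 285) — divide until remainder is 0:
  301 = 1 · 285 + 16
  285 = 17 · 16 + 13
  16 = 1 · 13 + 3
  13 = 4 · 3 + 1
  3 = 3 · 1 + 0
gcd(301, 285) = 1.
Track Bezout coefficients alongside the remainders: start with r₀ = 301 = a·1 + b·0 (s = 1, t = 0) and r₁ = 285 = a·0 + b·1 (s = 0, t = 1); each new remainder r_{k+1} = r_{k-1} − q_k·r_k inherits s_{k+1} = s_{k-1} − q_k·s_k, t_{k+1} = t_{k-1} − q_k·t_k, so r_k = a·s_k + b·t_k at every step:
  q = 1: r = 16, s = 1 − 1·0 = 1, t = 0 − 1·1 = -1  (check: 301·1 + 285·(-1) = 16)
  q = 17: r = 13, s = 0 − 17·1 = -17, t = 1 − 17·(-1) = 18  (check: 301·(-17) + 285·18 = 13)
  q = 1: r = 3, s = 1 − 1·(-17) = 18, t = -1 − 1·18 = -19  (check: 301·18 + 285·(-19) = 3)
  q = 4: r = 1, s = -17 − 4·18 = -89, t = 18 − 4·(-19) = 94  (check: 301·(-89) + 285·94 = 1)
The row with r = 1 (the gcd) gives the Bezout coefficients s = -89, t = 94.
Result: 301 · (-89) + 285 · (94) = 1.

gcd(301, 285) = 1; s = -89, t = 94 (check: 301·(-89) + 285·94 = 1).


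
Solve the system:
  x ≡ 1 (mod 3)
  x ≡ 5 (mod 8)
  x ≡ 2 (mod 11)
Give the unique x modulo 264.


Moduli 3, 8, 11 are pairwise coprime; by CRT there is a unique solution modulo M = 3 · 8 · 11 = 264.
Solve pairwise, accumulating the modulus:
  Start with x ≡ 1 (mod 3).
  Combine with x ≡ 5 (mod 8): since gcd(3, 8) = 1, we get a unique residue mod 24.
    Write x = 1 + 3·t and substitute into x ≡ 5 (mod 8): 3·t ≡ 5 − 1 = 4 (mod 8).
    The inverse of 3 mod 8 is 3 (since 3·3 = 9 = 1·8 + 1), so t ≡ 3·4 = 12 ≡ 4 (mod 8).
    Then x = 1 + 3·4 = 13, valid modulo lcm(3, 8) = 24: x ≡ 13 (mod 24).
  Combine with x ≡ 2 (mod 11): since gcd(24, 11) = 1, we get a unique residue mod 264.
    Write x = 13 + 24·t and substitute into x ≡ 2 (mod 11): 24·t ≡ 2 − 13 = -11 (mod 11).
    Reduce coefficients mod 11: 2·t ≡ 0 (mod 11).
    The inverse of 2 mod 11 is 6 (since 2·6 = 12 = 1·11 + 1), so t ≡ 6·0 = 0 ≡ 0 (mod 11).
    Then x = 13 + 24·0 = 13, valid modulo lcm(24, 11) = 264: x ≡ 13 (mod 264).
Verify: 13 mod 3 = 1 ✓, 13 mod 8 = 5 ✓, 13 mod 11 = 2 ✓.

x ≡ 13 (mod 264).


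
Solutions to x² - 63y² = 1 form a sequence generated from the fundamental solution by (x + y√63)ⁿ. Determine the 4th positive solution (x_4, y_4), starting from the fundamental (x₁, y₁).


Step 1: Find the fundamental solution (x₁, y₁) of x² - 63y² = 1.
  Expand √63 as a continued fraction. a₀ = ⌊√63⌋ = 7; iterate m_{k+1} = d_k·a_k − m_k, d_{k+1} = (63 − m_{k+1}²)/d_k, a_{k+1} = ⌊(a₀ + m_{k+1})/d_{k+1}⌋ (starting m₀ = 0, d₀ = 1), with convergents p_k = a_k·p_{k-1} + p_{k-2}, q_k = a_k·q_{k-1} + q_{k-2} (p₋₁ = 1, q₋₁ = 0):
  k = 0: a₀ = 7; p₀/q₀ = 7/1; p₀² − 63·q₀² = 49 − 63 = -14.
  k = 1: m = 7, d = 14, a = ⌊(7 + 7)/14⌋ = 1; p/q = (1·7 + 1)/(1·1 + 0) = 8/1; p² − 63·q² = 64 − 63 = 1.
  The first convergent with p² − 63·q² = 1 gives the fundamental solution (x₁, y₁) = (8, 1).
Step 2: Apply the recurrence (x_{n+1}, y_{n+1}) = (x₁x_n + 63y₁y_n, x₁y_n + y₁x_n) repeatedly.
  From (x_1, y_1) = (8, 1): x_2 = 8·8 + 63·1·1 = 127; y_2 = 8·1 + 1·8 = 16.
  From (x_2, y_2) = (127, 16): x_3 = 8·127 + 63·1·16 = 2024; y_3 = 8·16 + 1·127 = 255.
  From (x_3, y_3) = (2024, 255): x_4 = 8·2024 + 63·1·255 = 32257; y_4 = 8·255 + 1·2024 = 4064.
Step 3: Verify x_4² - 63·y_4² = 1040514049 - 1040514048 = 1 (should be 1). ✓

(x_1, y_1) = (8, 1); (x_4, y_4) = (32257, 4064).


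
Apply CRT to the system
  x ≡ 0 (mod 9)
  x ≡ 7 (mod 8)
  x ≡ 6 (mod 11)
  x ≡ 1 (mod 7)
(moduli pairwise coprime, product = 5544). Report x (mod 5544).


Product of moduli M = 9 · 8 · 11 · 7 = 5544.
Merge one congruence at a time:
  Start: x ≡ 0 (mod 9).
  Combine with x ≡ 7 (mod 8); new modulus lcm = 72.
    Write x = 0 + 9·t and substitute into x ≡ 7 (mod 8): 9·t ≡ 7 − 0 = 7 (mod 8).
    Reduce coefficients mod 8: 1·t ≡ 7 (mod 8).
    So t ≡ 7 (mod 8).
    Then x = 0 + 9·7 = 63, valid modulo lcm(9, 8) = 72: x ≡ 63 (mod 72).
  Combine with x ≡ 6 (mod 11); new modulus lcm = 792.
    Write x = 63 + 72·t and substitute into x ≡ 6 (mod 11): 72·t ≡ 6 − 63 = -57 (mod 11).
    Reduce coefficients mod 11: 6·t ≡ 9 (mod 11).
    The inverse of 6 mod 11 is 2 (since 6·2 = 12 = 1·11 + 1), so t ≡ 2·9 = 18 ≡ 7 (mod 11).
    Then x = 63 + 72·7 = 567, valid modulo lcm(72, 11) = 792: x ≡ 567 (mod 792).
  Combine with x ≡ 1 (mod 7); new modulus lcm = 5544.
    Write x = 567 + 792·t and substitute into x ≡ 1 (mod 7): 792·t ≡ 1 − 567 = -566 (mod 7).
    Reduce coefficients mod 7: 1·t ≡ 1 (mod 7).
    So t ≡ 1 (mod 7).
    Then x = 567 + 792·1 = 1359, valid modulo lcm(792, 7) = 5544: x ≡ 1359 (mod 5544).
Verify against each original: 1359 mod 9 = 0, 1359 mod 8 = 7, 1359 mod 11 = 6, 1359 mod 7 = 1.

x ≡ 1359 (mod 5544).


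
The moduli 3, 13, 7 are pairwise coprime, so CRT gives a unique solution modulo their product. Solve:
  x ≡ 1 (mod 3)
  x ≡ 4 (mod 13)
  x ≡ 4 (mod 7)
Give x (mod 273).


Moduli 3, 13, 7 are pairwise coprime; by CRT there is a unique solution modulo M = 3 · 13 · 7 = 273.
Solve pairwise, accumulating the modulus:
  Start with x ≡ 1 (mod 3).
  Combine with x ≡ 4 (mod 13): since gcd(3, 13) = 1, we get a unique residue mod 39.
    Write x = 1 + 3·t and substitute into x ≡ 4 (mod 13): 3·t ≡ 4 − 1 = 3 (mod 13).
    The inverse of 3 mod 13 is 9 (since 3·9 = 27 = 2·13 + 1), so t ≡ 9·3 = 27 ≡ 1 (mod 13).
    Then x = 1 + 3·1 = 4, valid modulo lcm(3, 13) = 39: x ≡ 4 (mod 39).
  Combine with x ≡ 4 (mod 7): since gcd(39, 7) = 1, we get a unique residue mod 273.
    Write x = 4 + 39·t and substitute into x ≡ 4 (mod 7): 39·t ≡ 4 − 4 = 0 (mod 7).
    Reduce coefficients mod 7: 4·t ≡ 0 (mod 7).
    The inverse of 4 mod 7 is 2 (since 4·2 = 8 = 1·7 + 1), so t ≡ 2·0 = 0 ≡ 0 (mod 7).
    Then x = 4 + 39·0 = 4, valid modulo lcm(39, 7) = 273: x ≡ 4 (mod 273).
Verify: 4 mod 3 = 1 ✓, 4 mod 13 = 4 ✓, 4 mod 7 = 4 ✓.

x ≡ 4 (mod 273).


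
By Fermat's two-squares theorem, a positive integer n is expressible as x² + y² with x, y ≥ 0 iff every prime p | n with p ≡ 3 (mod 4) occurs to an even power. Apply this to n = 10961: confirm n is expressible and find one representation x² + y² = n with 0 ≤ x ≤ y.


Step 1: Factor n = 10961 = 97 · 113.
Step 2: Check the mod-4 condition on each prime factor: 97 ≡ 1 (mod 4), exponent 1; 113 ≡ 1 (mod 4), exponent 1.
All primes ≡ 3 (mod 4) appear to even exponent (or don't appear), so by the two-squares theorem n IS expressible as a sum of two squares.
Step 3: Build a representation. Here n = 97 · 113 is a product of primes ≡ 1 (mod 4). Each prime p ≡ 1 (mod 4) is itself a sum of two squares; find a² by testing p − a² for a perfect square:
  97: 97 − 1² = 96, 97 − 2² = 93, 97 − 3² = 88, 97 − 4² = 81 = 9² ⇒ 97 = 4² + 9².
  113: 113 − 1² = 112, 113 − 2² = 109, 113 − 3² = 104, 113 − 4² = 97, 113 − 5² = 88, 113 − 6² = 77, 113 − 7² = 64 = 8² ⇒ 113 = 7² + 8².
  Combine using the Brahmagupta–Fibonacci identity (a² + b²)(c² + d²) = (ac − bd)² + (ad + bc)² = (ac + bd)² + (ad − bc)²:
  97 · 113 = 10961: from (4² + 9²)(7² + 8²), take (4·7 − 9·8, 4·8 + 9·7) = (28 − 72, 32 + 63) = (-44, 95); dropping signs (only squares matter) gives (44, 95); check 44² + 95² = 1936 + 9025 = 10961 ✓.
Step 4: Order so x ≤ y and verify: 44² + 95² = 1936 + 9025 = 10961 = n. ✓

n = 10961 = 44² + 95² (one valid representation with x ≤ y).


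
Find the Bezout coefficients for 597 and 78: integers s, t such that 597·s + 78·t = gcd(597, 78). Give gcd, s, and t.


Euclidean algorithm on (597, 78) — divide until remainder is 0:
  597 = 7 · 78 + 51
  78 = 1 · 51 + 27
  51 = 1 · 27 + 24
  27 = 1 · 24 + 3
  24 = 8 · 3 + 0
gcd(597, 78) = 3.
Track Bezout coefficients alongside the remainders: start with r₀ = 597 = a·1 + b·0 (s = 1, t = 0) and r₁ = 78 = a·0 + b·1 (s = 0, t = 1); each new remainder r_{k+1} = r_{k-1} − q_k·r_k inherits s_{k+1} = s_{k-1} − q_k·s_k, t_{k+1} = t_{k-1} − q_k·t_k, so r_k = a·s_k + b·t_k at every step:
  q = 7: r = 51, s = 1 − 7·0 = 1, t = 0 − 7·1 = -7  (check: 597·1 + 78·(-7) = 51)
  q = 1: r = 27, s = 0 − 1·1 = -1, t = 1 − 1·(-7) = 8  (check: 597·(-1) + 78·8 = 27)
  q = 1: r = 24, s = 1 − 1·(-1) = 2, t = -7 − 1·8 = -15  (check: 597·2 + 78·(-15) = 24)
  q = 1: r = 3, s = -1 − 1·2 = -3, t = 8 − 1·(-15) = 23  (check: 597·(-3) + 78·23 = 3)
The row with r = 3 (the gcd) gives the Bezout coefficients s = -3, t = 23.
Result: 597 · (-3) + 78 · (23) = 3.

gcd(597, 78) = 3; s = -3, t = 23 (check: 597·(-3) + 78·23 = 3).


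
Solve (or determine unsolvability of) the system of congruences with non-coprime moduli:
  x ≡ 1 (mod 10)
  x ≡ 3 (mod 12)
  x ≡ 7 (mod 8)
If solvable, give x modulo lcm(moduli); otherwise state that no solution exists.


Moduli 10, 12, 8 are not pairwise coprime, so CRT works modulo lcm(m_i) when all pairwise compatibility conditions hold.
Pairwise compatibility: gcd(m_i, m_j) must divide a_i - a_j for every pair.
Merge one congruence at a time:
  Start: x ≡ 1 (mod 10).
  Combine with x ≡ 3 (mod 12): gcd(10, 12) = 2; 3 - 1 = 2, which IS divisible by 2, so compatible.
    Write x = 1 + 10·t and substitute into x ≡ 3 (mod 12): 10·t ≡ 3 − 1 = 2 (mod 12).
    Divide the congruence (and modulus) by g = 2: 5·t ≡ 1 (mod 6).
    The inverse of 5 mod 6 is 5 (since 5·5 = 25 = 4·6 + 1), so t ≡ 5·1 = 5 ≡ 5 (mod 6).
    Then x = 1 + 10·5 = 51, valid modulo lcm(10, 12) = 60: x ≡ 51 (mod 60).
  Combine with x ≡ 7 (mod 8): gcd(60, 8) = 4; 7 - 51 = -44, which IS divisible by 4, so compatible.
    Write x = 51 + 60·t and substitute into x ≡ 7 (mod 8): 60·t ≡ 7 − 51 = -44 (mod 8).
    Divide the congruence (and modulus) by g = 4: 15·t ≡ -11 (mod 2).
    Reduce coefficients mod 2: 1·t ≡ 1 (mod 2).
    So t ≡ 1 (mod 2).
    Then x = 51 + 60·1 = 111, valid modulo lcm(60, 8) = 120: x ≡ 111 (mod 120).
Verify: 111 mod 10 = 1, 111 mod 12 = 3, 111 mod 8 = 7.

x ≡ 111 (mod 120).


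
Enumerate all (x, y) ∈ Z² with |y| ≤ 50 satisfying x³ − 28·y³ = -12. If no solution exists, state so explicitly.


The equation is x³ - 28y³ = -12. For fixed y, x³ = 28·y³ − 12, so a solution requires the RHS to be a perfect cube.
Strategy: iterate y from -50 to 50, compute RHS = 28·y³ − 12, and check whether it is a (positive or negative) perfect cube.
Check small values of y:
  y = 0: RHS = -12 is not a perfect cube.
  y = 1: RHS = 16 is not a perfect cube.
  y = -1: RHS = -40 is not a perfect cube.
  y = 2: RHS = 212 is not a perfect cube.
  y = -2: RHS = -236 is not a perfect cube.
  y = 3: RHS = 744 is not a perfect cube.
  y = -3: RHS = -768 is not a perfect cube.
Continuing the search up to |y| = 50 finds no solutions either.
No (x, y) in the scanned range satisfies the equation.

No integer solutions with |y| ≤ 50.


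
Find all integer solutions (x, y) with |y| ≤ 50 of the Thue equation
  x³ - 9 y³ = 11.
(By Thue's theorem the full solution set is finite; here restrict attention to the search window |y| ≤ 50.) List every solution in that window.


The equation is x³ - 9y³ = 11. For fixed y, x³ = 9·y³ + 11, so a solution requires the RHS to be a perfect cube.
Strategy: iterate y from -50 to 50, compute RHS = 9·y³ + 11, and check whether it is a (positive or negative) perfect cube.
Check small values of y:
  y = 0: RHS = 11 is not a perfect cube.
  y = 1: RHS = 20 is not a perfect cube.
  y = -1: RHS = 2 is not a perfect cube.
  y = 2: RHS = 83 is not a perfect cube.
  y = -2: RHS = -61 is not a perfect cube.
  y = 3: RHS = 254 is not a perfect cube.
  y = -3: RHS = -232 is not a perfect cube.
Continuing the search up to |y| = 50 finds no solutions either.
No (x, y) in the scanned range satisfies the equation.

No integer solutions with |y| ≤ 50.


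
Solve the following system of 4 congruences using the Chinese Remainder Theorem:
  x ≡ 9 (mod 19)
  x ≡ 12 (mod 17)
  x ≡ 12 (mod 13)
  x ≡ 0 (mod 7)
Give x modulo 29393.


Product of moduli M = 19 · 17 · 13 · 7 = 29393.
Merge one congruence at a time:
  Start: x ≡ 9 (mod 19).
  Combine with x ≡ 12 (mod 17); new modulus lcm = 323.
    Write x = 9 + 19·t and substitute into x ≡ 12 (mod 17): 19·t ≡ 12 − 9 = 3 (mod 17).
    Reduce coefficients mod 17: 2·t ≡ 3 (mod 17).
    The inverse of 2 mod 17 is 9 (since 2·9 = 18 = 1·17 + 1), so t ≡ 9·3 = 27 ≡ 10 (mod 17).
    Then x = 9 + 19·10 = 199, valid modulo lcm(19, 17) = 323: x ≡ 199 (mod 323).
  Combine with x ≡ 12 (mod 13); new modulus lcm = 4199.
    Write x = 199 + 323·t and substitute into x ≡ 12 (mod 13): 323·t ≡ 12 − 199 = -187 (mod 13).
    Reduce coefficients mod 13: 11·t ≡ 8 (mod 13).
    The inverse of 11 mod 13 is 6 (since 11·6 = 66 = 5·13 + 1), so t ≡ 6·8 = 48 ≡ 9 (mod 13).
    Then x = 199 + 323·9 = 3106, valid modulo lcm(323, 13) = 4199: x ≡ 3106 (mod 4199).
  Combine with x ≡ 0 (mod 7); new modulus lcm = 29393.
    Write x = 3106 + 4199·t and substitute into x ≡ 0 (mod 7): 4199·t ≡ 0 − 3106 = -3106 (mod 7).
    Reduce coefficients mod 7: 6·t ≡ 2 (mod 7).
    The inverse of 6 mod 7 is 6 (since 6·6 = 36 = 5·7 + 1), so t ≡ 6·2 = 12 ≡ 5 (mod 7).
    Then x = 3106 + 4199·5 = 24101, valid modulo lcm(4199, 7) = 29393: x ≡ 24101 (mod 29393).
Verify against each original: 24101 mod 19 = 9, 24101 mod 17 = 12, 24101 mod 13 = 12, 24101 mod 7 = 0.

x ≡ 24101 (mod 29393).


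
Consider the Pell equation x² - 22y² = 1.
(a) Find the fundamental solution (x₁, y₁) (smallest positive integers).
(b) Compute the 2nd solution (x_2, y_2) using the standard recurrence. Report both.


Step 1: Find the fundamental solution (x₁, y₁) of x² - 22y² = 1.
  Expand √22 as a continued fraction. a₀ = ⌊√22⌋ = 4; iterate m_{k+1} = d_k·a_k − m_k, d_{k+1} = (22 − m_{k+1}²)/d_k, a_{k+1} = ⌊(a₀ + m_{k+1})/d_{k+1}⌋ (starting m₀ = 0, d₀ = 1), with convergents p_k = a_k·p_{k-1} + p_{k-2}, q_k = a_k·q_{k-1} + q_{k-2} (p₋₁ = 1, q₋₁ = 0):
  k = 0: a₀ = 4; p₀/q₀ = 4/1; p₀² − 22·q₀² = 16 − 22 = -6.
  k = 1: m = 4, d = 6, a = ⌊(4 + 4)/6⌋ = 1; p/q = (1·4 + 1)/(1·1 + 0) = 5/1; p² − 22·q² = 25 − 22 = 3.
  k = 2: m = 2, d = 3, a = ⌊(4 + 2)/3⌋ = 2; p/q = (2·5 + 4)/(2·1 + 1) = 14/3; p² − 22·q² = 196 − 198 = -2.
  k = 3: m = 4, d = 2, a = ⌊(4 + 4)/2⌋ = 4; p/q = (4·14 + 5)/(4·3 + 1) = 61/13; p² − 22·q² = 3721 − 3718 = 3.
  k = 4: m = 4, d = 3, a = ⌊(4 + 4)/3⌋ = 2; p/q = (2·61 + 14)/(2·13 + 3) = 136/29; p² − 22·q² = 18496 − 18502 = -6.
  k = 5: m = 2, d = 6, a = ⌊(4 + 2)/6⌋ = 1; p/q = (1·136 + 61)/(1·29 + 13) = 197/42; p² − 22·q² = 38809 − 38808 = 1.
  The first convergent with p² − 22·q² = 1 gives the fundamental solution (x₁, y₁) = (197, 42).
Step 2: Apply the recurrence (x_{n+1}, y_{n+1}) = (x₁x_n + 22y₁y_n, x₁y_n + y₁x_n) repeatedly.
  From (x_1, y_1) = (197, 42): x_2 = 197·197 + 22·42·42 = 77617; y_2 = 197·42 + 42·197 = 16548.
Step 3: Verify x_2² - 22·y_2² = 6024398689 - 6024398688 = 1 (should be 1). ✓

(x_1, y_1) = (197, 42); (x_2, y_2) = (77617, 16548).


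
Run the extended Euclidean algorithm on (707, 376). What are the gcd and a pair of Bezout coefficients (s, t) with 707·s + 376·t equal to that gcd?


Euclidean algorithm on (707, 376) — divide until remainder is 0:
  707 = 1 · 376 + 331
  376 = 1 · 331 + 45
  331 = 7 · 45 + 16
  45 = 2 · 16 + 13
  16 = 1 · 13 + 3
  13 = 4 · 3 + 1
  3 = 3 · 1 + 0
gcd(707, 376) = 1.
Track Bezout coefficients alongside the remainders: start with r₀ = 707 = a·1 + b·0 (s = 1, t = 0) and r₁ = 376 = a·0 + b·1 (s = 0, t = 1); each new remainder r_{k+1} = r_{k-1} − q_k·r_k inherits s_{k+1} = s_{k-1} − q_k·s_k, t_{k+1} = t_{k-1} − q_k·t_k, so r_k = a·s_k + b·t_k at every step:
  q = 1: r = 331, s = 1 − 1·0 = 1, t = 0 − 1·1 = -1  (check: 707·1 + 376·(-1) = 331)
  q = 1: r = 45, s = 0 − 1·1 = -1, t = 1 − 1·(-1) = 2  (check: 707·(-1) + 376·2 = 45)
  q = 7: r = 16, s = 1 − 7·(-1) = 8, t = -1 − 7·2 = -15  (check: 707·8 + 376·(-15) = 16)
  q = 2: r = 13, s = -1 − 2·8 = -17, t = 2 − 2·(-15) = 32  (check: 707·(-17) + 376·32 = 13)
  q = 1: r = 3, s = 8 − 1·(-17) = 25, t = -15 − 1·32 = -47  (check: 707·25 + 376·(-47) = 3)
  q = 4: r = 1, s = -17 − 4·25 = -117, t = 32 − 4·(-47) = 220  (check: 707·(-117) + 376·220 = 1)
The row with r = 1 (the gcd) gives the Bezout coefficients s = -117, t = 220.
Result: 707 · (-117) + 376 · (220) = 1.

gcd(707, 376) = 1; s = -117, t = 220 (check: 707·(-117) + 376·220 = 1).


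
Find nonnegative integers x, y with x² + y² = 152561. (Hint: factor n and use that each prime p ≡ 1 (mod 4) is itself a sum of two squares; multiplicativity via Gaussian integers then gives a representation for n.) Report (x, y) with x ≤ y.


Step 1: Factor n = 152561 = 41 · 61^2.
Step 2: Check the mod-4 condition on each prime factor: 41 ≡ 1 (mod 4), exponent 1; 61 ≡ 1 (mod 4), exponent 2.
All primes ≡ 3 (mod 4) appear to even exponent (or don't appear), so by the two-squares theorem n IS expressible as a sum of two squares.
Step 3: Build a representation. Here n = 41 · 61 · 61 is a product of primes ≡ 1 (mod 4). Each prime p ≡ 1 (mod 4) is itself a sum of two squares; find a² by testing p − a² for a perfect square:
  41: 41 − 1² = 40, 41 − 2² = 37, 41 − 3² = 32, 41 − 4² = 25 = 5² ⇒ 41 = 4² + 5².
  61: 61 − 1² = 60, 61 − 2² = 57, 61 − 3² = 52, 61 − 4² = 45, 61 − 5² = 36 = 6² ⇒ 61 = 5² + 6².
  Combine using the Brahmagupta–Fibonacci identity (a² + b²)(c² + d²) = (ac − bd)² + (ad + bc)² = (ac + bd)² + (ad − bc)²:
  41 · 61 = 2501: from (4² + 5²)(5² + 6²), take (4·5 − 5·6, 4·6 + 5·5) = (20 − 30, 24 + 25) = (-10, 49); dropping signs (only squares matter) gives (10, 49); check 10² + 49² = 100 + 2401 = 2501 ✓.
  2501 · 61 = 152561: from (10² + 49²)(5² + 6²), take (10·5 − 49·6, 10·6 + 49·5) = (50 − 294, 60 + 245) = (-244, 305); dropping signs (only squares matter) gives (244, 305); check 244² + 305² = 59536 + 93025 = 152561 ✓.
Step 4: Order so x ≤ y and verify: 244² + 305² = 59536 + 93025 = 152561 = n. ✓

n = 152561 = 244² + 305² (one valid representation with x ≤ y).
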